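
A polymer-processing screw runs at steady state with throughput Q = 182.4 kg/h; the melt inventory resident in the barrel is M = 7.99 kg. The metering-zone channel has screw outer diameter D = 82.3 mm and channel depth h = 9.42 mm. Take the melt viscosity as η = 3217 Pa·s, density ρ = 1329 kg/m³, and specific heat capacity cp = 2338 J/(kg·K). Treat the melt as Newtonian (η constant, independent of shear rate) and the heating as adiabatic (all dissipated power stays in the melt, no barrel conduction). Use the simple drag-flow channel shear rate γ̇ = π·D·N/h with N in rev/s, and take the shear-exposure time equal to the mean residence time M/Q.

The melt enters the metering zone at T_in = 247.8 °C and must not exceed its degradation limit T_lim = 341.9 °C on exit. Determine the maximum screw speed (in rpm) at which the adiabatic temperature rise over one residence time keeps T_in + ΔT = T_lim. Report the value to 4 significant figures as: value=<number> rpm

value=52.48 rpm

Convert throughput: Q = 182.4 kg/h = 182.4/3600 = 0.0506667 kg/s
Mean residence time: t_res = M/Q_s = 7.99 kg / 0.0506667 kg/s = 157.697 s
D = 82.3 mm = 0.0823 m;  h = 9.42 mm = 0.00942 m
Allowable rise: ΔT_a = T_lim − T_in = 341.9 − 247.8 = 94.1 K
γ̇_max² = ΔT_a·ρ·cp / (η·t_res) = [94.1 × 1329 × 2338] / [3217 × 157.697] = 576.346 s⁻²
γ̇_max = √576.346 = 24.0072 s⁻¹
Solve γ̇ = πDN/h for N: N_max = γ̇_max·h/(π·D) = 24.0072 × 0.00942 / (π × 0.0823) = 0.874668 rev/s = 52.4801 rpm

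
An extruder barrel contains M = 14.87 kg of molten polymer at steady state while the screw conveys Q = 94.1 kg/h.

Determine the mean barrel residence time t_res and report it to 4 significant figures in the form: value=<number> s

value=568.9 s

Convert throughput: Q = 94.1 kg/h = 94.1/3600 = 0.0261389 kg/s
t_res = M / Q_s = 14.87 / 0.0261389 = 568.884 s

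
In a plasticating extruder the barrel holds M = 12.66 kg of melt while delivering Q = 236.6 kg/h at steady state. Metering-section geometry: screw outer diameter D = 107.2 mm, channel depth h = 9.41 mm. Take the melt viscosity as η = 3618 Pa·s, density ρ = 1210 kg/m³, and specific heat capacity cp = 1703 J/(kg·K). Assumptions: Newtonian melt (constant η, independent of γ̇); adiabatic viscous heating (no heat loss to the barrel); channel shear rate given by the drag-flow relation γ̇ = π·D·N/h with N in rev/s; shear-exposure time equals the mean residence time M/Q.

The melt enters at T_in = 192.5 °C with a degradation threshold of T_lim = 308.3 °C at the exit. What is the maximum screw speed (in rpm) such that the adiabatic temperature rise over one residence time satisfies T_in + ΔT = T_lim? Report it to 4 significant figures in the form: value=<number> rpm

Convert throughput: Q = 236.6 kg/h = 236.6/3600 = 0.0657222 kg/s
Mean residence time: t_res = M/Q_s = 12.66 kg / 0.0657222 kg/s = 192.629 s
Geometry in SI: D = 107.2 mm → 0.1072 m, h = 9.41 mm → 0.00941 m
Allowable rise: ΔT_a = T_lim − T_in = 308.3 − 192.5 = 115.8 K
γ̇_max² = ΔT_a·ρ·cp/(η·t_res) = 115.8·1210·1703/(3618·192.629) = 342.388 s⁻²
γ̇_max = sqrt(342.388) = 18.5037 s⁻¹
N_max = γ̇_max h / (πD) = 18.5037·0.00941/(π·0.1072) = 0.517016 rev/s → ×60 = 31.021 rpm

value=31.02 rpm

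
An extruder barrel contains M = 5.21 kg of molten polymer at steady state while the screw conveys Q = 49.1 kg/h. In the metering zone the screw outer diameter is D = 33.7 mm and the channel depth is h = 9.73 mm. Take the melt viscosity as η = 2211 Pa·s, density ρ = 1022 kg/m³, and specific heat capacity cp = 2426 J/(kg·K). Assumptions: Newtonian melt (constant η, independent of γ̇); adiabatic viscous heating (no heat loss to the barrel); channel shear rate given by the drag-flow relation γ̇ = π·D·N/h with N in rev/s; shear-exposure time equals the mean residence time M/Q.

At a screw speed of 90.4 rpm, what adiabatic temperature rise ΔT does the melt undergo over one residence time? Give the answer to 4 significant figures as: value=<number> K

value=91.55 K

Q_s = Q / 3600 = 49.1 / 3600 = 0.0136389 kg/s
t_res = M / Q_s = 5.21 ÷ 0.0136389 = 381.996 s
Geometry in metres: D = 33.7 mm → 0.0337 m, h = 9.73 mm → 0.00973 m; screw speed N = 90.4 rpm = 1.50667 rev/s
γ̇ = π D N / h = (π)(0.0337)(1.50667) / 0.00973 = 16.394 s⁻¹
ΔT = η·γ̇²·t_res/(ρ·cp) = [2211 × 16.394² × 381.996] / [1022 × 2426] = 91.5533 K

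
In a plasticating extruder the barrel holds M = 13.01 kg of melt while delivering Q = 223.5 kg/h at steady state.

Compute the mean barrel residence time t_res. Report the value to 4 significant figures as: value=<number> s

Q_s = Q / 3600 = 223.5 / 3600 = 0.0620833 kg/s
Mean residence time: t_res = M/Q_s = 13.01 kg / 0.0620833 kg/s = 209.557 s

value=209.6 s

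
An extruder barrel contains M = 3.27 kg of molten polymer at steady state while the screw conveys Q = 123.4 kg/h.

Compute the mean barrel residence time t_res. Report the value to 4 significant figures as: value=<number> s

Q_s = Q / 3600 = 123.4 / 3600 = 0.0342778 kg/s
t_res = M / Q_s = 3.27 / 0.0342778 = 95.3971 s

value=95.40 s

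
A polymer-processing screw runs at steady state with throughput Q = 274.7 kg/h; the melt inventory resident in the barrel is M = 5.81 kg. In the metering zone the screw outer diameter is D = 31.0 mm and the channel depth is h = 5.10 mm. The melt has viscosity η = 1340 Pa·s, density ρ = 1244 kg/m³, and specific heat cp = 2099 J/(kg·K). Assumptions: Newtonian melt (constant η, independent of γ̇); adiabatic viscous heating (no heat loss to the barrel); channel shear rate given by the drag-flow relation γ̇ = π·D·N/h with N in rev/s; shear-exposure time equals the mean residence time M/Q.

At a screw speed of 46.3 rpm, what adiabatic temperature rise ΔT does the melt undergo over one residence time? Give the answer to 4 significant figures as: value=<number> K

Convert throughput: Q = 274.7 kg/h = 274.7/3600 = 0.0763056 kg/s
Mean residence time: t_res = M/Q_s = 5.81 kg / 0.0763056 kg/s = 76.1412 s
Convert to SI: D = 0.031 m, h = 0.0051 m, N = 46.3/60 = 0.771667 rev/s
γ̇ = π·D·N / h = π · 0.031 · 0.771667 / 0.0051 = 14.7357 s⁻¹
ΔT = η·γ̇²·t_res/(ρ·cp) = [1340 × 14.7357² × 76.1412] / [1244 × 2099] = 8.48466 K

value=8.485 K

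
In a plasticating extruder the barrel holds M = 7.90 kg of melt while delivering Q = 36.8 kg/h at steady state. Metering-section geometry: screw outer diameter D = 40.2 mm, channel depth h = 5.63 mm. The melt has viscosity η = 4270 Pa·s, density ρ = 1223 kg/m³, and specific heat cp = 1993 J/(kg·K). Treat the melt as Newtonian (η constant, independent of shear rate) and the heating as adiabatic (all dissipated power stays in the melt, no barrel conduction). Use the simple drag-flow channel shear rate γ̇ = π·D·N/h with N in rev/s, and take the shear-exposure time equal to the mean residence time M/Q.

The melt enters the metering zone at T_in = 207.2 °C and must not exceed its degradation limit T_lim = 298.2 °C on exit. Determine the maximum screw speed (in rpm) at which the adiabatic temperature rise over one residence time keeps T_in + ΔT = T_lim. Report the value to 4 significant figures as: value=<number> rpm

value=21.93 rpm

Q_s = Q / 3600 = 36.8 / 3600 = 0.0102222 kg/s
t_res = M / Q_s = 7.90 / 0.0102222 = 772.826 s
Convert to metres: D = 0.0402 m, h = 0.00563 m
ΔT_a = T_lim − T_in = 298.2 °C − 207.2 °C = 91 K
γ̇_max² = ΔT_a·ρ·cp/(η·t_res) = 91·1223·1993/(4270·772.826) = 67.2149 s⁻²
γ̇_max = √67.2149 = 8.19847 s⁻¹
N_max = γ̇_max·h / (π·D) = 8.19847 · 0.00563 / (π · 0.0402) = 0.365481 rev/s = 21.9289 rpm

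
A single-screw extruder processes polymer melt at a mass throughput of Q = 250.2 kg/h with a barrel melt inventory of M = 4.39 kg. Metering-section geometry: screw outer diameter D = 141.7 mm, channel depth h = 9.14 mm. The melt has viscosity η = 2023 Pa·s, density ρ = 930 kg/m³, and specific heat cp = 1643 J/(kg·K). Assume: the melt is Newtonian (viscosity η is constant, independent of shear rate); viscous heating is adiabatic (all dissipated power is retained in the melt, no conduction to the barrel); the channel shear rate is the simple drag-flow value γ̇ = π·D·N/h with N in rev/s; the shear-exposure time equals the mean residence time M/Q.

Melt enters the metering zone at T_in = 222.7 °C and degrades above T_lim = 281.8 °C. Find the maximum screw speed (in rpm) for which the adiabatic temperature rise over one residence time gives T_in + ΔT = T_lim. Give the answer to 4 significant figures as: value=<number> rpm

value=32.75 rpm

Q_s = Q / 3600 = 250.2 / 3600 = 0.0695 kg/s
t_res = M / Q_s = 4.39 / 0.0695 = 63.1655 s
D = 141.7 mm = 0.1417 m;  h = 9.14 mm = 0.00914 m
ΔT_a = T_lim − T_in = 281.8 − 222.7 = 59.1 K
γ̇_max² = ΔT_a·ρ·cp/(η·t_res) = 59.1·930·1643/(2023·63.1655) = 706.696 s⁻²
γ̇_max = sqrt(706.696) = 26.5837 s⁻¹
N_max = γ̇_max·h / (π·D) = 26.5837 · 0.00914 / (π · 0.1417) = 0.545811 rev/s = 32.7487 rpm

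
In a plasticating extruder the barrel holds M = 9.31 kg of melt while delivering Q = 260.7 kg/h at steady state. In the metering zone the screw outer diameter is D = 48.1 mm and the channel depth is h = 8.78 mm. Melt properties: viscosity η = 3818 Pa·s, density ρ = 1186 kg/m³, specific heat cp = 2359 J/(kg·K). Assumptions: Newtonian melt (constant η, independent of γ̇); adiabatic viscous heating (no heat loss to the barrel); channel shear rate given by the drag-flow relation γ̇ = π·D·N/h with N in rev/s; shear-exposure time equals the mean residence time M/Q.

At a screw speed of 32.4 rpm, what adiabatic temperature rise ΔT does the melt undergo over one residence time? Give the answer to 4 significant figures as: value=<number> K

Q_s = Q / 3600 = 260.7 / 3600 = 0.0724167 kg/s
t_res = M / Q_s = 9.31 ÷ 0.0724167 = 128.562 s
Geometry in metres: D = 48.1 mm → 0.0481 m, h = 8.78 mm → 0.00878 m; screw speed N = 32.4 rpm = 0.54 rev/s
γ̇ = π·D·N / h = π · 0.0481 · 0.54 / 0.00878 = 9.29382 s⁻¹
ΔT = η·γ̇²·t_res/(ρ·cp) = [3818 × 9.29382² × 128.562] / [1186 × 2359] = 15.1538 K

value=15.15 K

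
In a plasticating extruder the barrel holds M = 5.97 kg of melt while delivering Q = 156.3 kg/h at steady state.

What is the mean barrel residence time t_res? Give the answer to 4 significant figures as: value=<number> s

value=137.5 s

Throughput in SI: Q_s = 156.3 kg/h ÷ 3600 s/h = 0.0434167 kg/s
Mean residence time: t_res = M/Q_s = 5.97 kg / 0.0434167 kg/s = 137.505 s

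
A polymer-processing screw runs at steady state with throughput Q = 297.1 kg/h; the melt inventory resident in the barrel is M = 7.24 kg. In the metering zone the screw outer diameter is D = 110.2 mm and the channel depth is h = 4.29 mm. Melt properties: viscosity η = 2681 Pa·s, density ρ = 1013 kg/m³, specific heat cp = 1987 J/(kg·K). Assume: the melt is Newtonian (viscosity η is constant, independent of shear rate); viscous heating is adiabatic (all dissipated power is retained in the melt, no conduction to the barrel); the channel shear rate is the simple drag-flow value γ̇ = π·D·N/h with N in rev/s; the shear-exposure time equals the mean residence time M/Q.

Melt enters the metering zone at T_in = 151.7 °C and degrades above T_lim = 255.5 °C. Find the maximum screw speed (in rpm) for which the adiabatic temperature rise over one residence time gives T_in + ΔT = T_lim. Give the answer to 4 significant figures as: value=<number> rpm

Throughput in SI: Q_s = 297.1 kg/h ÷ 3600 s/h = 0.0825278 kg/s
t_res = M / Q_s = 7.24 / 0.0825278 = 87.728 s
D = 110.2 mm = 0.1102 m;  h = 4.29 mm = 0.00429 m
Allowable rise: ΔT_a = T_lim − T_in = 255.5 − 151.7 = 103.8 K
γ̇_max² = ΔT_a·ρ·cp/(η·t_res) = 103.8·1013·1987/(2681·87.728) = 888.32 s⁻²
γ̇_max = sqrt(888.32) = 29.8047 s⁻¹
Solve γ̇ = πDN/h for N: N_max = γ̇_max·h/(π·D) = 29.8047 × 0.00429 / (π × 0.1102) = 0.369327 rev/s = 22.1596 rpm

value=22.16 rpm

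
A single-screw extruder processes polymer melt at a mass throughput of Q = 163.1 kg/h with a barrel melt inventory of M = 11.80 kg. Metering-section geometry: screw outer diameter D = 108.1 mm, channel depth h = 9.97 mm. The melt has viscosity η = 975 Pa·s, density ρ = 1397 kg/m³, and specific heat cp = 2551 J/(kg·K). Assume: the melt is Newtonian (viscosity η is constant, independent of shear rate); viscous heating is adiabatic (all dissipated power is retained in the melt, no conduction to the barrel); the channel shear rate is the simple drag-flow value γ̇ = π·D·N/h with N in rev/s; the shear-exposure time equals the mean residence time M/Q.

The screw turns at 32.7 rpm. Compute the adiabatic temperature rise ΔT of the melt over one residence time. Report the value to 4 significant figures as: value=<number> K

value=24.56 K

Q_s = Q / 3600 = 163.1 / 3600 = 0.0453056 kg/s
Mean residence time: t_res = M/Q_s = 11.80 kg / 0.0453056 kg/s = 260.454 s
Geometry in metres: D = 108.1 mm → 0.1081 m, h = 9.97 mm → 0.00997 m; screw speed N = 32.7 rpm = 0.545 rev/s
Shear rate: γ̇ = πDN/h = π·0.1081·0.545/0.00997 = 18.5642 s⁻¹
ΔT = η·γ̇²·t_res / (ρ·cp) = 975 · (18.5642)² · 260.454 / (1397 · 2551) = 24.5574 K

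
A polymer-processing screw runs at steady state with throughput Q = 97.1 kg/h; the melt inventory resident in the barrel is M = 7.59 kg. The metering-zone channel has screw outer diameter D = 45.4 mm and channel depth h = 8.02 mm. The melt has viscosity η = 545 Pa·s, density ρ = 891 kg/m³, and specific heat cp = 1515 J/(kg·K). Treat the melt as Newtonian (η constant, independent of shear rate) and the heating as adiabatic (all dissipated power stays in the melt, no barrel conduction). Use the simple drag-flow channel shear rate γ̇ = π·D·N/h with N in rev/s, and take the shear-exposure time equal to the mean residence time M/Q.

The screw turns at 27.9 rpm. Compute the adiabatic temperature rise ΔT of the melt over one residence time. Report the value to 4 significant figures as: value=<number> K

value=7.770 K

Throughput in SI: Q_s = 97.1 kg/h ÷ 3600 s/h = 0.0269722 kg/s
t_res = M / Q_s = 7.59 / 0.0269722 = 281.401 s
Geometry in metres: D = 45.4 mm → 0.0454 m, h = 8.02 mm → 0.00802 m; screw speed N = 27.9 rpm = 0.465 rev/s
γ̇ = π·D·N / h = π · 0.0454 · 0.465 / 0.00802 = 8.2696 s⁻¹
ΔT = η·γ̇²·t_res / (ρ·cp) = 545 · (8.2696)² · 281.401 / (891 · 1515) = 7.76962 K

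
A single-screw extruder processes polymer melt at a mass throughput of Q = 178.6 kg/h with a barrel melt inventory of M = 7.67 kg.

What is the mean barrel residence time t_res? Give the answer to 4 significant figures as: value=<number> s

value=154.6 s

Q_s = Q / 3600 = 178.6 / 3600 = 0.0496111 kg/s
Mean residence time: t_res = M/Q_s = 7.67 kg / 0.0496111 kg/s = 154.602 s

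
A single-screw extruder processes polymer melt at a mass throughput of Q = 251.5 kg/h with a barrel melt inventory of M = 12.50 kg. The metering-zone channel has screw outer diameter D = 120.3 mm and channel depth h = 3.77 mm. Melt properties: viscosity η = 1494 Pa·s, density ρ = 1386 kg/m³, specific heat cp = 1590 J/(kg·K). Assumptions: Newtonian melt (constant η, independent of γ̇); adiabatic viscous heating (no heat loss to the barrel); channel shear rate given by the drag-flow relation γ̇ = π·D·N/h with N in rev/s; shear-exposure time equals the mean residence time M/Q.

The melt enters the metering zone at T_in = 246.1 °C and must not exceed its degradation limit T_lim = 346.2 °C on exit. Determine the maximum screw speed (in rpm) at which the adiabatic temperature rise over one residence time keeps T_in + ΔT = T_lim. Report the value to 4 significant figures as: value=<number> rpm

Convert throughput: Q = 251.5 kg/h = 251.5/3600 = 0.0698611 kg/s
t_res = M / Q_s = 12.50 ÷ 0.0698611 = 178.926 s
D = 120.3 mm = 0.1203 m;  h = 3.77 mm = 0.00377 m
ΔT_a = T_lim − T_in = 346.2 °C − 246.1 °C = 100.1 K
Invert ΔT = ηγ̇²t_res/(ρcp) for γ̇: γ̇_max² = ΔT_a ρ cp / (η t_res) = 100.1·1386·1590 / (1494·178.926) = 825.219 s⁻²
γ̇_max = sqrt(825.219) = 28.7266 s⁻¹
Solve γ̇ = πDN/h for N: N_max = γ̇_max·h/(π·D) = 28.7266 × 0.00377 / (π × 0.1203) = 0.286557 rev/s = 17.1934 rpm

value=17.19 rpm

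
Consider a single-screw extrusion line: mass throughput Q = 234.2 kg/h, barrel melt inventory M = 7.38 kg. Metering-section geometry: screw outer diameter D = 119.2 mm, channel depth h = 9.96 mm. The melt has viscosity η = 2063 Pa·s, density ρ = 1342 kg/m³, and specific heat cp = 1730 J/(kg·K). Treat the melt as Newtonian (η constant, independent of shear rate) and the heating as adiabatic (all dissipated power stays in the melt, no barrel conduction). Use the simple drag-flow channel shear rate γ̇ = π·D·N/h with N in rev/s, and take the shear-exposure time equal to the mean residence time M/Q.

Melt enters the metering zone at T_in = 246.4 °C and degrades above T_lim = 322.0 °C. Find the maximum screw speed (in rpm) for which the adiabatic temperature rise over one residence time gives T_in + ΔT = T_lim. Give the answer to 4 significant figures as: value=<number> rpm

value=43.70 rpm

Q_s = Q / 3600 = 234.2 / 3600 = 0.0650556 kg/s
t_res = M / Q_s = 7.38 / 0.0650556 = 113.442 s
Geometry in SI: D = 119.2 mm → 0.1192 m, h = 9.96 mm → 0.00996 m
ΔT_a = T_lim − T_in = 322.0 °C − 246.4 °C = 75.6 K
γ̇_max² = ΔT_a·ρ·cp/(η·t_res) = 75.6·1342·1730/(2063·113.442) = 749.979 s⁻²
Take the square root: γ̇_max = √(749.979) = 27.3857 s⁻¹
Solve γ̇ = πDN/h for N: N_max = γ̇_max·h/(π·D) = 27.3857 × 0.00996 / (π × 0.1192) = 0.72838 rev/s = 43.7028 rpm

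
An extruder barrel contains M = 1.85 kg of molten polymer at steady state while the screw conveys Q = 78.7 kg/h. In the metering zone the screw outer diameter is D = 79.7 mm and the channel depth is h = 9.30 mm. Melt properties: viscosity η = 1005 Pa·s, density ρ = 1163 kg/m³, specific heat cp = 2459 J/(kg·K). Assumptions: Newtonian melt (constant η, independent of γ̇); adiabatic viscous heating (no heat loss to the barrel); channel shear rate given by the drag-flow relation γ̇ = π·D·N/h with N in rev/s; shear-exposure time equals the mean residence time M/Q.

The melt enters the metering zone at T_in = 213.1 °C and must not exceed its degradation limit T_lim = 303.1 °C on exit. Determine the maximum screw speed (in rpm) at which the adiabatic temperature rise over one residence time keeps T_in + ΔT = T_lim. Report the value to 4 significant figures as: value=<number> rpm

Convert throughput: Q = 78.7 kg/h = 78.7/3600 = 0.0218611 kg/s
t_res = M / Q_s = 1.85 ÷ 0.0218611 = 84.6252 s
Convert to metres: D = 0.0797 m, h = 0.0093 m
Allowable rise: ΔT_a = T_lim − T_in = 303.1 − 213.1 = 90 K
Invert ΔT = ηγ̇²t_res/(ρcp) for γ̇: γ̇_max² = ΔT_a ρ cp / (η t_res) = 90·1163·2459 / (1005·84.6252) = 3026.32 s⁻²
γ̇_max = √3026.32 = 55.012 s⁻¹
Solve γ̇ = πDN/h for N: N_max = γ̇_max·h/(π·D) = 55.012 × 0.0093 / (π × 0.0797) = 2.0433 rev/s = 122.598 rpm

value=122.6 rpm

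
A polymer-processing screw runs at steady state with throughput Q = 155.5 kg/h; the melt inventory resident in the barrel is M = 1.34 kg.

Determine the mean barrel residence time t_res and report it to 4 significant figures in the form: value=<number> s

Q_s = Q / 3600 = 155.5 / 3600 = 0.0431944 kg/s
t_res = M / Q_s = 1.34 ÷ 0.0431944 = 31.0225 s

value=31.02 s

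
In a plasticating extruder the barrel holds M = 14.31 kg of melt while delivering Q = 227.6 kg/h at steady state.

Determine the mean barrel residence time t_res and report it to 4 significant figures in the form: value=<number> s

value=226.3 s

Convert throughput: Q = 227.6 kg/h = 227.6/3600 = 0.0632222 kg/s
t_res = M / Q_s = 14.31 / 0.0632222 = 226.344 s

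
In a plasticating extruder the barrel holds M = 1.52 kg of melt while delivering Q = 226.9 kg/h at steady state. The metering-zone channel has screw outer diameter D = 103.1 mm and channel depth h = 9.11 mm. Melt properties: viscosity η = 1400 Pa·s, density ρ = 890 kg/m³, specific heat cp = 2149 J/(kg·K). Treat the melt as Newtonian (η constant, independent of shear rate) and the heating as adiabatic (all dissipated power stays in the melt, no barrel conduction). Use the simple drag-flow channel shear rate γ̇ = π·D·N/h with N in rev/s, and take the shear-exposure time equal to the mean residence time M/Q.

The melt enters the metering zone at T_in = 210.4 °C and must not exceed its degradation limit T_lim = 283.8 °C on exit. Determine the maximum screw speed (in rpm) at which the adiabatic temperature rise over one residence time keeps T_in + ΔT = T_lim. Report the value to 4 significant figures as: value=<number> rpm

Convert throughput: Q = 226.9 kg/h = 226.9/3600 = 0.0630278 kg/s
t_res = M / Q_s = 1.52 / 0.0630278 = 24.1164 s
Convert to metres: D = 0.1031 m, h = 0.00911 m
Allowable rise: ΔT_a = T_lim − T_in = 283.8 − 210.4 = 73.4 K
γ̇_max² = ΔT_a·ρ·cp / (η·t_res) = [73.4 × 890 × 2149] / [1400 × 24.1164] = 4157.98 s⁻²
γ̇_max = √4157.98 = 64.4824 s⁻¹
N_max = γ̇_max h / (πD) = 64.4824·0.00911/(π·0.1031) = 1.81364 rev/s → ×60 = 108.818 rpm

value=108.8 rpm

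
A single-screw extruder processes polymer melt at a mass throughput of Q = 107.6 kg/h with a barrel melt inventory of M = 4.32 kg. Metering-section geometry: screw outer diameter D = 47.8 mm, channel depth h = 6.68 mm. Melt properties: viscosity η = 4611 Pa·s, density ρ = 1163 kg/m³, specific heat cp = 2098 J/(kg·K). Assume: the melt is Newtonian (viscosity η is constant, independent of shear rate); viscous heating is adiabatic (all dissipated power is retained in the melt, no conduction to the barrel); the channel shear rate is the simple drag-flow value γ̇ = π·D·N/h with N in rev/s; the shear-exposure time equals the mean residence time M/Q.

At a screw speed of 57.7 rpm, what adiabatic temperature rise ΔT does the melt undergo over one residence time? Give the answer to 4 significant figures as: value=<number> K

value=127.7 K

Throughput in SI: Q_s = 107.6 kg/h ÷ 3600 s/h = 0.0298889 kg/s
t_res = M / Q_s = 4.32 / 0.0298889 = 144.535 s
D = 47.8 mm = 0.0478 m;  h = 6.68 mm = 0.00668 m;  N = 57.7 rpm / 60 = 0.961667 rev/s
γ̇ = π D N / h = (π)(0.0478)(0.961667) / 0.00668 = 21.6185 s⁻¹
Adiabatic rise: ΔT = η γ̇² t_res / (ρ cp) = 4611·(21.6185)²·144.535 / (1163·2098) = 127.654 K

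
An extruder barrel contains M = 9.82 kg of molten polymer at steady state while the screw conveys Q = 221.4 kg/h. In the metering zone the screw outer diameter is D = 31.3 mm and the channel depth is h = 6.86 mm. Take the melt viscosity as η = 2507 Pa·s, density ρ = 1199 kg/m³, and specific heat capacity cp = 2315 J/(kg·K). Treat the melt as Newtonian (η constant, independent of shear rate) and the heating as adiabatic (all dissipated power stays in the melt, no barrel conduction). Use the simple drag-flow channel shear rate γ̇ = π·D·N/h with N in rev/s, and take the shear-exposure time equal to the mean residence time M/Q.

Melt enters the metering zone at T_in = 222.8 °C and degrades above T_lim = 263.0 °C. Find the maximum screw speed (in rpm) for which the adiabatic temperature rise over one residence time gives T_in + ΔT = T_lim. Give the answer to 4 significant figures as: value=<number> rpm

Q_s = Q / 3600 = 221.4 / 3600 = 0.0615 kg/s
t_res = M / Q_s = 9.82 ÷ 0.0615 = 159.675 s
Geometry in SI: D = 31.3 mm → 0.0313 m, h = 6.86 mm → 0.00686 m
ΔT_a = T_lim − T_in = 263.0 °C − 222.8 °C = 40.2 K
γ̇_max² = ΔT_a·ρ·cp/(η·t_res) = 40.2·1199·2315/(2507·159.675) = 278.744 s⁻²
γ̇_max = sqrt(278.744) = 16.6956 s⁻¹
N_max = γ̇_max·h / (π·D) = 16.6956 · 0.00686 / (π · 0.0313) = 1.16475 rev/s = 69.885 rpm

value=69.88 rpm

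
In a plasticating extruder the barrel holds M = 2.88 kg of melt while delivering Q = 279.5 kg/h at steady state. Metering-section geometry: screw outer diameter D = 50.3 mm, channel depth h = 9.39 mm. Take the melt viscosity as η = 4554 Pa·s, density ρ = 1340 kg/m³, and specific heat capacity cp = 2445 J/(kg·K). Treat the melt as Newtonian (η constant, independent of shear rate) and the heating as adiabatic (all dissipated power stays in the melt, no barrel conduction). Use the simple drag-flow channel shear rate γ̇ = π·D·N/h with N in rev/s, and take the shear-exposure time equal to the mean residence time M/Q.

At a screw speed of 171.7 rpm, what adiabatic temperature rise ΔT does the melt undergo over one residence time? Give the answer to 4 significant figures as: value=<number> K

value=119.6 K

Throughput in SI: Q_s = 279.5 kg/h ÷ 3600 s/h = 0.0776389 kg/s
t_res = M / Q_s = 2.88 / 0.0776389 = 37.0948 s
Convert to SI: D = 0.0503 m, h = 0.00939 m, N = 171.7/60 = 2.86167 rev/s
Shear rate: γ̇ = πDN/h = π·0.0503·2.86167/0.00939 = 48.1583 s⁻¹
Adiabatic rise: ΔT = η γ̇² t_res / (ρ cp) = 4554·(48.1583)²·37.0948 / (1340·2445) = 119.582 K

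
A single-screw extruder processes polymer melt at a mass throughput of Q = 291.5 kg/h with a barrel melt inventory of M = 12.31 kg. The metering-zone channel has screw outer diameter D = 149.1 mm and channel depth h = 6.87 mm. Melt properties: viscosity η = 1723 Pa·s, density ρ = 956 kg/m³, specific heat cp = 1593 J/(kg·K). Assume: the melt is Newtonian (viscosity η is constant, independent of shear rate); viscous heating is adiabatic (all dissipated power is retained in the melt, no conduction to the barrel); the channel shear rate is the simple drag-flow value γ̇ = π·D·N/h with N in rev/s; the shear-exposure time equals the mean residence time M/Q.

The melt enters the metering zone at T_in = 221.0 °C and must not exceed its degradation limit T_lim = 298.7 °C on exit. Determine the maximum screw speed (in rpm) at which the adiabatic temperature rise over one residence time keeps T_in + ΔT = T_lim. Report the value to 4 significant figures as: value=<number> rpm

value=18.70 rpm

Convert throughput: Q = 291.5 kg/h = 291.5/3600 = 0.0809722 kg/s
t_res = M / Q_s = 12.31 ÷ 0.0809722 = 152.027 s
Geometry in SI: D = 149.1 mm → 0.1491 m, h = 6.87 mm → 0.00687 m
ΔT_a = T_lim − T_in = 298.7 °C − 221.0 °C = 77.7 K
Invert ΔT = ηγ̇²t_res/(ρcp) for γ̇: γ̇_max² = ΔT_a ρ cp / (η t_res) = 77.7·956·1593 / (1723·152.027) = 451.739 s⁻²
γ̇_max = √451.739 = 21.2541 s⁻¹
N_max = γ̇_max·h / (π·D) = 21.2541 · 0.00687 / (π · 0.1491) = 0.311726 rev/s = 18.7036 rpm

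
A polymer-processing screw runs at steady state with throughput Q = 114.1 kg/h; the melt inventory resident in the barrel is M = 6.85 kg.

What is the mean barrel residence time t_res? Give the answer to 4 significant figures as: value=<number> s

value=216.1 s

Q_s = Q / 3600 = 114.1 / 3600 = 0.0316944 kg/s
Mean residence time: t_res = M/Q_s = 6.85 kg / 0.0316944 kg/s = 216.126 s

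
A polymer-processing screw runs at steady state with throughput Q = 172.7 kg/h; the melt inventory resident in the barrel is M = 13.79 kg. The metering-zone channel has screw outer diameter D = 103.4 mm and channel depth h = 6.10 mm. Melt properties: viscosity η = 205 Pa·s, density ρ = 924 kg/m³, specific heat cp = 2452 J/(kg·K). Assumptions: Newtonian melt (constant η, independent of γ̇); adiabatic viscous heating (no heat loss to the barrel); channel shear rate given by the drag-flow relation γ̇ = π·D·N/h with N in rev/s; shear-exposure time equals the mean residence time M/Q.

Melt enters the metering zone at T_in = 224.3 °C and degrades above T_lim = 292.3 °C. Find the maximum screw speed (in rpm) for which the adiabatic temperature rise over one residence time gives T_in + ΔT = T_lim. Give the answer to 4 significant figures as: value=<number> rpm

Q_s = Q / 3600 = 172.7 / 3600 = 0.0479722 kg/s
t_res = M / Q_s = 13.79 / 0.0479722 = 287.458 s
Convert to metres: D = 0.1034 m, h = 0.0061 m
ΔT_a = T_lim − T_in = 292.3 °C − 224.3 °C = 68 K
γ̇_max² = ΔT_a·ρ·cp / (η·t_res) = [68 × 924 × 2452] / [205 × 287.458] = 2614.41 s⁻²
Take the square root: γ̇_max = √(2614.41) = 51.1313 s⁻¹
N_max = γ̇_max h / (πD) = 51.1313·0.0061/(π·0.1034) = 0.960165 rev/s → ×60 = 57.6099 rpm

value=57.61 rpm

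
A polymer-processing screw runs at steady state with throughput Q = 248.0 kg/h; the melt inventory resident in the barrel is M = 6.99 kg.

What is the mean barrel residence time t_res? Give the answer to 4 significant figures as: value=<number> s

value=101.5 s

Throughput in SI: Q_s = 248.0 kg/h ÷ 3600 s/h = 0.0688889 kg/s
t_res = M / Q_s = 6.99 / 0.0688889 = 101.468 s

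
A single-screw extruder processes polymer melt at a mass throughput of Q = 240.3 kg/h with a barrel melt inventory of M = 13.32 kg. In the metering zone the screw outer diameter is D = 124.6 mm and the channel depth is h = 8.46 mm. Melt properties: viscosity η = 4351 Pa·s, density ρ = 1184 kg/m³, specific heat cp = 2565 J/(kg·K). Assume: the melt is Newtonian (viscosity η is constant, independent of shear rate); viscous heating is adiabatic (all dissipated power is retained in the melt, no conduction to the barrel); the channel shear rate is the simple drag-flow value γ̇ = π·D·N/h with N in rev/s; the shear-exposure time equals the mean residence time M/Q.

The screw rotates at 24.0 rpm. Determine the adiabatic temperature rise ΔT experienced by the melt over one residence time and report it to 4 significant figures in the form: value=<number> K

value=97.93 K

Convert throughput: Q = 240.3 kg/h = 240.3/3600 = 0.06675 kg/s
t_res = M / Q_s = 13.32 ÷ 0.06675 = 199.551 s
Convert to SI: D = 0.1246 m, h = 0.00846 m, N = 24.0/60 = 0.4 rev/s
γ̇ = π D N / h = (π)(0.1246)(0.4) / 0.00846 = 18.5079 s⁻¹
ΔT = η·γ̇²·t_res/(ρ·cp) = [4351 × 18.5079² × 199.551] / [1184 × 2565] = 97.9305 K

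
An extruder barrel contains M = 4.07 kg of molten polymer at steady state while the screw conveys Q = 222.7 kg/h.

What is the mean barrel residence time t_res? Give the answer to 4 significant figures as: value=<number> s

value=65.79 s

Throughput in SI: Q_s = 222.7 kg/h ÷ 3600 s/h = 0.0618611 kg/s
t_res = M / Q_s = 4.07 / 0.0618611 = 65.7925 s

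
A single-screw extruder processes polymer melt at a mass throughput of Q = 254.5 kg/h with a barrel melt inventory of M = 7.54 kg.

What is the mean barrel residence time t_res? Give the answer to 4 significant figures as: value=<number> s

Throughput in SI: Q_s = 254.5 kg/h ÷ 3600 s/h = 0.0706944 kg/s
t_res = M / Q_s = 7.54 ÷ 0.0706944 = 106.656 s

value=106.7 s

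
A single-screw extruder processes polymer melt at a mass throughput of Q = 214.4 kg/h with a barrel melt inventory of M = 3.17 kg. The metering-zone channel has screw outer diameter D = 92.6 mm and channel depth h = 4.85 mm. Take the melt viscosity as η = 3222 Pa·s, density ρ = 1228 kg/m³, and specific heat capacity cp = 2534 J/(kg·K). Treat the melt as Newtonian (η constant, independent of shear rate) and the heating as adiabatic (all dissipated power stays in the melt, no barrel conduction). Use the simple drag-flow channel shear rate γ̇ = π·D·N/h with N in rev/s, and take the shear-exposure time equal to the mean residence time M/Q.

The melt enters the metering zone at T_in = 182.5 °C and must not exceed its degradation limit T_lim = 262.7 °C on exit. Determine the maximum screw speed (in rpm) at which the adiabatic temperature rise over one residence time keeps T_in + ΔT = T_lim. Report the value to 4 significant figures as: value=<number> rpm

value=38.16 rpm

Q_s = Q / 3600 = 214.4 / 3600 = 0.0595556 kg/s
t_res = M / Q_s = 3.17 ÷ 0.0595556 = 53.2276 s
Convert to metres: D = 0.0926 m, h = 0.00485 m
ΔT_a = T_lim − T_in = 262.7 − 182.5 = 80.2 K
γ̇_max² = ΔT_a·ρ·cp/(η·t_res) = 80.2·1228·2534/(3222·53.2276) = 1455.18 s⁻²
γ̇_max = √1455.18 = 38.1468 s⁻¹
N_max = γ̇_max·h / (π·D) = 38.1468 · 0.00485 / (π · 0.0926) = 0.635974 rev/s = 38.1584 rpm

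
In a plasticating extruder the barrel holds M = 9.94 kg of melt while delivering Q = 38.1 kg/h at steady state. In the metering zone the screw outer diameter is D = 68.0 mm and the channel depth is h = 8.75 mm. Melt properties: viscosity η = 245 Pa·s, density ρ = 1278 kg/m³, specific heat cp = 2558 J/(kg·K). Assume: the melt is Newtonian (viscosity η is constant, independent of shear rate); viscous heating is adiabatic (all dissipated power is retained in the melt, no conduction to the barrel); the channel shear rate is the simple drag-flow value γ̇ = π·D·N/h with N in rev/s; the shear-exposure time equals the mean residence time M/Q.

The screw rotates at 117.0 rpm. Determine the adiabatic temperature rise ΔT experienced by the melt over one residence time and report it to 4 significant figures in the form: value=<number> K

Q_s = Q / 3600 = 38.1 / 3600 = 0.0105833 kg/s
t_res = M / Q_s = 9.94 / 0.0105833 = 939.213 s
Convert to SI: D = 0.068 m, h = 0.00875 m, N = 117.0/60 = 1.95 rev/s
Shear rate: γ̇ = πDN/h = π·0.068·1.95/0.00875 = 47.6086 s⁻¹
Adiabatic rise: ΔT = η γ̇² t_res / (ρ cp) = 245·(47.6086)²·939.213 / (1278·2558) = 159.54 K

value=159.5 K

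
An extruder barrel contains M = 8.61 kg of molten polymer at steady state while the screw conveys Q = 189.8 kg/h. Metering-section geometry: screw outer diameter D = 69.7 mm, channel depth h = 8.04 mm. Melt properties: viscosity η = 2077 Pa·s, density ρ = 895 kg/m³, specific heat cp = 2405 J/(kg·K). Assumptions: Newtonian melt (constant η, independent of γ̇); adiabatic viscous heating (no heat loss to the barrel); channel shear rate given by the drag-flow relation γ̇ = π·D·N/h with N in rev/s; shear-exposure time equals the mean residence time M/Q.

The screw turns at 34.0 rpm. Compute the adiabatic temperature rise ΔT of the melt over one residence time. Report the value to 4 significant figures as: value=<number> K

value=37.53 K

Throughput in SI: Q_s = 189.8 kg/h ÷ 3600 s/h = 0.0527222 kg/s
t_res = M / Q_s = 8.61 / 0.0527222 = 163.309 s
Geometry in metres: D = 69.7 mm → 0.0697 m, h = 8.04 mm → 0.00804 m; screw speed N = 34.0 rpm = 0.566667 rev/s
γ̇ = π·D·N / h = π · 0.0697 · 0.566667 / 0.00804 = 15.4331 s⁻¹
ΔT = η·γ̇²·t_res/(ρ·cp) = [2077 × 15.4331² × 163.309] / [895 × 2405] = 37.5333 K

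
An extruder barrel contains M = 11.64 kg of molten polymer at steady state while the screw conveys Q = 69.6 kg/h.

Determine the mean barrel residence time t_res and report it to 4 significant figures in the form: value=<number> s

value=602.1 s

Throughput in SI: Q_s = 69.6 kg/h ÷ 3600 s/h = 0.0193333 kg/s
t_res = M / Q_s = 11.64 ÷ 0.0193333 = 602.069 s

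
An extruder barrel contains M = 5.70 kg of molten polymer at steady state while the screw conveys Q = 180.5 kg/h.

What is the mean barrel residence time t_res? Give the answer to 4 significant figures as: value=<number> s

Throughput in SI: Q_s = 180.5 kg/h ÷ 3600 s/h = 0.0501389 kg/s
t_res = M / Q_s = 5.70 / 0.0501389 = 113.684 s

value=113.7 s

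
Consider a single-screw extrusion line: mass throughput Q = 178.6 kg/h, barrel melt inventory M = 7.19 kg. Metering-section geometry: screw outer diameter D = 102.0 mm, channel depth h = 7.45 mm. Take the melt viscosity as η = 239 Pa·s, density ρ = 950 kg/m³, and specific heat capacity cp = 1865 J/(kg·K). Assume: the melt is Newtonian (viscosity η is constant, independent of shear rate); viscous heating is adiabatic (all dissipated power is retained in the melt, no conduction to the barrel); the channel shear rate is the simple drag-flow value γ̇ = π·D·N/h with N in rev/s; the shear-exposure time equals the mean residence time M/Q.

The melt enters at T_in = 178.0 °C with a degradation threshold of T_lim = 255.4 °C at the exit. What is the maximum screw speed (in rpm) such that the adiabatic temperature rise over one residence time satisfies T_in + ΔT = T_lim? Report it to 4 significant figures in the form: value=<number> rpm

Convert throughput: Q = 178.6 kg/h = 178.6/3600 = 0.0496111 kg/s
t_res = M / Q_s = 7.19 ÷ 0.0496111 = 144.927 s
Convert to metres: D = 0.102 m, h = 0.00745 m
Allowable rise: ΔT_a = T_lim − T_in = 255.4 − 178.0 = 77.4 K
γ̇_max² = ΔT_a·ρ·cp/(η·t_res) = 77.4·950·1865/(239·144.927) = 3959.09 s⁻²
γ̇_max = sqrt(3959.09) = 62.9213 s⁻¹
N_max = γ̇_max h / (πD) = 62.9213·0.00745/(π·0.102) = 1.46286 rev/s → ×60 = 87.7719 rpm

value=87.77 rpm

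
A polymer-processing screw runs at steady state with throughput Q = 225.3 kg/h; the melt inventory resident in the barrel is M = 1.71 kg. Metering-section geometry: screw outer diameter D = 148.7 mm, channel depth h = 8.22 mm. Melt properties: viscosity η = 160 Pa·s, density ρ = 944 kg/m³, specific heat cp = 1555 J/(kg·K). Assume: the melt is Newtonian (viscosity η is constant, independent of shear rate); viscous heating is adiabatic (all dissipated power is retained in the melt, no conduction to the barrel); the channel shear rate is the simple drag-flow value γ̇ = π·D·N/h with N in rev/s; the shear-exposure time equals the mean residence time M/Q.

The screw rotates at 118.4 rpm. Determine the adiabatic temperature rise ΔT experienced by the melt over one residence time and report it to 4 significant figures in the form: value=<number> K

Convert throughput: Q = 225.3 kg/h = 225.3/3600 = 0.0625833 kg/s
Mean residence time: t_res = M/Q_s = 1.71 kg / 0.0625833 kg/s = 27.3236 s
Convert to SI: D = 0.1487 m, h = 0.00822 m, N = 118.4/60 = 1.97333 rev/s
Shear rate: γ̇ = πDN/h = π·0.1487·1.97333/0.00822 = 112.147 s⁻¹
Adiabatic rise: ΔT = η γ̇² t_res / (ρ cp) = 160·(112.147)²·27.3236 / (944·1555) = 37.4571 K

value=37.46 K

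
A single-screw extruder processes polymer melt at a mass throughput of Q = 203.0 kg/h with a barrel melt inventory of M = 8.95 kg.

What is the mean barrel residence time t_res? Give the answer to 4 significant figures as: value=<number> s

value=158.7 s

Convert throughput: Q = 203.0 kg/h = 203.0/3600 = 0.0563889 kg/s
Mean residence time: t_res = M/Q_s = 8.95 kg / 0.0563889 kg/s = 158.719 s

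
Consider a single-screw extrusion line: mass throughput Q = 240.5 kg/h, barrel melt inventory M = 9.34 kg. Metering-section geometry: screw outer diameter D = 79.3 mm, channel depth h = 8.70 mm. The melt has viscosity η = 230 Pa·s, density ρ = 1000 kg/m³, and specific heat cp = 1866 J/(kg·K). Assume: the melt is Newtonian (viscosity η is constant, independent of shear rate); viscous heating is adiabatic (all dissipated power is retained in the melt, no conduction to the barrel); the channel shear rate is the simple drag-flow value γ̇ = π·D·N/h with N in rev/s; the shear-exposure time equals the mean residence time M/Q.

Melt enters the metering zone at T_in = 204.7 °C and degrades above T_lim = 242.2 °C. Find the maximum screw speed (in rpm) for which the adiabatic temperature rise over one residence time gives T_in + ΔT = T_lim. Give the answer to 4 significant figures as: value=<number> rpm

value=97.74 rpm

Convert throughput: Q = 240.5 kg/h = 240.5/3600 = 0.0668056 kg/s
Mean residence time: t_res = M/Q_s = 9.34 kg / 0.0668056 kg/s = 139.809 s
Geometry in SI: D = 79.3 mm → 0.0793 m, h = 8.70 mm → 0.0087 m
Allowable rise: ΔT_a = T_lim − T_in = 242.2 − 204.7 = 37.5 K
γ̇_max² = ΔT_a·ρ·cp / (η·t_res) = [37.5 × 1000 × 1866] / [230 × 139.809] = 2176.11 s⁻²
γ̇_max = sqrt(2176.11) = 46.6488 s⁻¹
N_max = γ̇_max·h / (π·D) = 46.6488 · 0.0087 / (π · 0.0793) = 1.62906 rev/s = 97.7435 rpm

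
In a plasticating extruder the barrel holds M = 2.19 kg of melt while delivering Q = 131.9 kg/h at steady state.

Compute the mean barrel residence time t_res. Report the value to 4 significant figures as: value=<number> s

Throughput in SI: Q_s = 131.9 kg/h ÷ 3600 s/h = 0.0366389 kg/s
t_res = M / Q_s = 2.19 ÷ 0.0366389 = 59.7726 s

value=59.77 s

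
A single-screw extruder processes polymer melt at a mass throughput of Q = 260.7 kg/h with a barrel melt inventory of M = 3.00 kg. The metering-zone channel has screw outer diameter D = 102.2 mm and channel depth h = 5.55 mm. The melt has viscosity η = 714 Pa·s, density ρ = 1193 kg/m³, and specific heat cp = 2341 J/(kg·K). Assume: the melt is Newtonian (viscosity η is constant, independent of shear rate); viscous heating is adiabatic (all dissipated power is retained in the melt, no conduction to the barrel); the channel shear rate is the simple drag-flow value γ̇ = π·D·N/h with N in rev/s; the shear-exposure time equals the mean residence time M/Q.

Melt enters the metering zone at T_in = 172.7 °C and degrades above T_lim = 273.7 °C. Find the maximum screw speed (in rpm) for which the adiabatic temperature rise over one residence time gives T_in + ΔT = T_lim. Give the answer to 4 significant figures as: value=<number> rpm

value=101.3 rpm

Convert throughput: Q = 260.7 kg/h = 260.7/3600 = 0.0724167 kg/s
Mean residence time: t_res = M/Q_s = 3.00 kg / 0.0724167 kg/s = 41.4269 s
Convert to metres: D = 0.1022 m, h = 0.00555 m
ΔT_a = T_lim − T_in = 273.7 °C − 172.7 °C = 101 K
Invert ΔT = ηγ̇²t_res/(ρcp) for γ̇: γ̇_max² = ΔT_a ρ cp / (η t_res) = 101·1193·2341 / (714·41.4269) = 9536.35 s⁻²
Take the square root: γ̇_max = √(9536.35) = 97.6542 s⁻¹
Solve γ̇ = πDN/h for N: N_max = γ̇_max·h/(π·D) = 97.6542 × 0.00555 / (π × 0.1022) = 1.68804 rev/s = 101.283 rpm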